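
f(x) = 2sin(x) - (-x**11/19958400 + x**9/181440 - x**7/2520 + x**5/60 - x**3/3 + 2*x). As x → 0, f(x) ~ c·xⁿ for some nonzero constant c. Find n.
13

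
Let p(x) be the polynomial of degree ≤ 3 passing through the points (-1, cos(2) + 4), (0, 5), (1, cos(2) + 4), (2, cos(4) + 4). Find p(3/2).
cos(2) + 5*cos(4)/16 + 59/16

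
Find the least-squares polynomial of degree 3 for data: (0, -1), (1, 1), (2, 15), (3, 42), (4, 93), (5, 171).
-8/7 + (-3/14)x + (27/14)x² + x³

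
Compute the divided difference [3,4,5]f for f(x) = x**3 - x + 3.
12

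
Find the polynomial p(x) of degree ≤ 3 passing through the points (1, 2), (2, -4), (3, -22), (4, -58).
-x**3 + x + 2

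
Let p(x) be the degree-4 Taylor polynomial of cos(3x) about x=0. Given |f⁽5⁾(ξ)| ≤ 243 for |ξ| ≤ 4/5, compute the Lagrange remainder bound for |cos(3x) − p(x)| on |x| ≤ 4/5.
10368/15625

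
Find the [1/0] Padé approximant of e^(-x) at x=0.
1 - x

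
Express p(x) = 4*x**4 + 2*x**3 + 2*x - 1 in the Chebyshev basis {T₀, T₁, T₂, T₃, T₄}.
(1/2)T₀ + (7/2)T₁ + (2)T₂ + (1/2)T₃ + (1/2)T₄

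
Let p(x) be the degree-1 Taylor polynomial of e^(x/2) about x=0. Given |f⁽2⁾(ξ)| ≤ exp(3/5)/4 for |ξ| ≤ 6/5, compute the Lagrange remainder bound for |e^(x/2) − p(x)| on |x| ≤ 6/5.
9*exp(3/5)/50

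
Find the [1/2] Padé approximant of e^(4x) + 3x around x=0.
(725*x/123 + 1)/(-32*x**2/123 - 136*x/123 + 1)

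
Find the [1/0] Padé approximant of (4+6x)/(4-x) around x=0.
7*x/4 + 1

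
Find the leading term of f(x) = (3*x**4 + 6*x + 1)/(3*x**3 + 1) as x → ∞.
x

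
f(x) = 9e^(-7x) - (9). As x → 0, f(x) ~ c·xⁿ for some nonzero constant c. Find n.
1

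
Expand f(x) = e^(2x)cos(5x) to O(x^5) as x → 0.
1 + 2*x - 21*x**2/2 - 71*x**3/3 + 41*x**4/24 + O(x**5)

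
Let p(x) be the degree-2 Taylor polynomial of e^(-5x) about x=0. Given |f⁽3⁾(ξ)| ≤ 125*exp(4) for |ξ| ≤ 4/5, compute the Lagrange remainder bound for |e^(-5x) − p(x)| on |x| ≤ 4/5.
32*exp(4)/3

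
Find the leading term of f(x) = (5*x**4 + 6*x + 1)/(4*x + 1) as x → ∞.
5*x**3/4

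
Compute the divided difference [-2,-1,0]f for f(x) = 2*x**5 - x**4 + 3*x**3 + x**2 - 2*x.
-45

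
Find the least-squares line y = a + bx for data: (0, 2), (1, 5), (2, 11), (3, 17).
a = 11/10, b = 51/10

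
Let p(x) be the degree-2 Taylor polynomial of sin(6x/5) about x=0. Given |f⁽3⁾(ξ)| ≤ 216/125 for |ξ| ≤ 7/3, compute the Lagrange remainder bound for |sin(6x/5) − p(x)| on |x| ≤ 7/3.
1372/375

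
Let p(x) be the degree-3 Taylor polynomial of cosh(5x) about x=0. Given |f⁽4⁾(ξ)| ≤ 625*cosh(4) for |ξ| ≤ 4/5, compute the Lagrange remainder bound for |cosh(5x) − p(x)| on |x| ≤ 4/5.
32*cosh(4)/3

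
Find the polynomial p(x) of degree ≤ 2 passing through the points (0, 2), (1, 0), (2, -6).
2 - 2*x**2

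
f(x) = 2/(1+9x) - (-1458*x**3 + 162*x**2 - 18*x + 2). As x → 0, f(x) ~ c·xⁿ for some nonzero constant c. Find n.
4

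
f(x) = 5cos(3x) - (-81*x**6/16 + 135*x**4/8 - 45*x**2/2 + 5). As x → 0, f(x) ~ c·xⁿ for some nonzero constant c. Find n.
8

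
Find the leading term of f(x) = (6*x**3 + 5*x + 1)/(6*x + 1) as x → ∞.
x**2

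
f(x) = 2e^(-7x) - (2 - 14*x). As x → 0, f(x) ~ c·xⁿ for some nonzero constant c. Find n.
2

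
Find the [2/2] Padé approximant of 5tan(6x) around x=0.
30*x/(1 - 12*x**2)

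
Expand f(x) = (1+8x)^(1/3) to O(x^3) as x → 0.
1 + 8*x/3 - 64*x**2/9 + O(x**3)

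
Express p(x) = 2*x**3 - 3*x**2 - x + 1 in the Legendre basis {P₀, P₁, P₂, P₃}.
(1/5)P₁ + (-2)P₂ + (4/5)P₃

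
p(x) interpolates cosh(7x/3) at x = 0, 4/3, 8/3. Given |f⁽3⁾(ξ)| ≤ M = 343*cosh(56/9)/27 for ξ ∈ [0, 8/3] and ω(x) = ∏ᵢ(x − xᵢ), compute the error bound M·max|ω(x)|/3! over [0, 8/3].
21952*sqrt(3)*cosh(56/9)/19683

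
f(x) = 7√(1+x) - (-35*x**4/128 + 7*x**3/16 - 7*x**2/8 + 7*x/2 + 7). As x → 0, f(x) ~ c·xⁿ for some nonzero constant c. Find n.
5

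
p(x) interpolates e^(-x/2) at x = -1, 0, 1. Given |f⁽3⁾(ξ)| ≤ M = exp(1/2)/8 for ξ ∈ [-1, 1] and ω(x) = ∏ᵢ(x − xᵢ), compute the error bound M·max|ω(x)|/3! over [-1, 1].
sqrt(3)*exp(1/2)/216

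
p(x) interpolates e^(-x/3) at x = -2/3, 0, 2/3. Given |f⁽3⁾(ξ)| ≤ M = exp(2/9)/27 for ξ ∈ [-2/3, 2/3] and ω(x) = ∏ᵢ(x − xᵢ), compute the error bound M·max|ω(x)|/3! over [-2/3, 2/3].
8*sqrt(3)*exp(2/9)/19683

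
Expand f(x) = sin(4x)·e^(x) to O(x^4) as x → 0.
4*x + 4*x**2 - 26*x**3/3 + O(x**4)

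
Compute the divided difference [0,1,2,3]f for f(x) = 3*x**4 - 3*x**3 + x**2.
15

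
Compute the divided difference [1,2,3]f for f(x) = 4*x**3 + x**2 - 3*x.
25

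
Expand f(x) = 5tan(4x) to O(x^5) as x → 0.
20*x + 320*x**3/3 + O(x**5)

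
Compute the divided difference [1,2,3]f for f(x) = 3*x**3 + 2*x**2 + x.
20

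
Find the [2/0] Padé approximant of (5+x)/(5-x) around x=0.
2*x**2/25 + 2*x/5 + 1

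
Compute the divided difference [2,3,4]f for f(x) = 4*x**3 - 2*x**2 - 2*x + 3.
34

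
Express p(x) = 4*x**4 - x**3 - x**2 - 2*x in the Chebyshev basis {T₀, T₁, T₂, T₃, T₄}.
T₀ + (-11/4)T₁ + (3/2)T₂ + (-1/4)T₃ + (1/2)T₄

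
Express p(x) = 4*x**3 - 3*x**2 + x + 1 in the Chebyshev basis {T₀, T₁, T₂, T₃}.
(-1/2)T₀ + (4)T₁ + (-3/2)T₂ + T₃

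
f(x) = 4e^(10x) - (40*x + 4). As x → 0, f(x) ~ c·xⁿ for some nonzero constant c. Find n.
2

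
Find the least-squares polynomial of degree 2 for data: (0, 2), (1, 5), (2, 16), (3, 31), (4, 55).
69/35 + (2/35)x + (23/7)x²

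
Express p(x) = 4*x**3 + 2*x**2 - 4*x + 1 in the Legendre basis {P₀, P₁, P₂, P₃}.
(5/3)P₀ + (-8/5)P₁ + (4/3)P₂ + (8/5)P₃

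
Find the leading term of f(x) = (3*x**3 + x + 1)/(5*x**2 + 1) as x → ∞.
3*x/5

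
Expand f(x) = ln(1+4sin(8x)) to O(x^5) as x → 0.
32*x - 512*x**2 + 31744*x**3/3 - 753664*x**4/3 + O(x**5)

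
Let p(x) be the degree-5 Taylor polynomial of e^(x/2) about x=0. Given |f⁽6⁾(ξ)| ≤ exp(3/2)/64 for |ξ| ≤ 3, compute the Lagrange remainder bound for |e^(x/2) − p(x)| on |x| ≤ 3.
81*exp(3/2)/5120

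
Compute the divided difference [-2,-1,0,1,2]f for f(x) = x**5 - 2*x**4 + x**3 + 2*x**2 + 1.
-2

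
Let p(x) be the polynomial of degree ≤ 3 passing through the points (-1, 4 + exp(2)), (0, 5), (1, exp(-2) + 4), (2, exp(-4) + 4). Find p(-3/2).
(-5 + 21*exp(2) + (29 + 35*exp(2))*exp(4))*exp(-4)/16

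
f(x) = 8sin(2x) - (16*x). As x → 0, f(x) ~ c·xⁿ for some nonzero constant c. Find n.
3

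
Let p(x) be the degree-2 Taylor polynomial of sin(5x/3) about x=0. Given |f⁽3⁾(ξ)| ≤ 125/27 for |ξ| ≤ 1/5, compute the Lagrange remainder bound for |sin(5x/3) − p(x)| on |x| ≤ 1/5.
1/162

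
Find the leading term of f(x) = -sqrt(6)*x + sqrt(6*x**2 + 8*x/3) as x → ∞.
2*sqrt(6)/9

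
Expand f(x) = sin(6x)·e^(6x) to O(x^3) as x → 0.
6*x + 36*x**2 + O(x**3)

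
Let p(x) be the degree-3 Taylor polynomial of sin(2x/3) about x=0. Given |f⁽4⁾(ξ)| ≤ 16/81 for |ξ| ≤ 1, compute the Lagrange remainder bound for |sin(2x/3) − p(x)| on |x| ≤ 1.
2/243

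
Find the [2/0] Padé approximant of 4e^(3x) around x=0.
18*x**2 + 12*x + 4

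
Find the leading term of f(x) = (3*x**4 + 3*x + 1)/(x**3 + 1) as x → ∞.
3*x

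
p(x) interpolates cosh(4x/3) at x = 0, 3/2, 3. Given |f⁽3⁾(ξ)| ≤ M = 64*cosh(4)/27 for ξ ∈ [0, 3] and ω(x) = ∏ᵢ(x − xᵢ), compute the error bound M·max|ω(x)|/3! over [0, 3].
8*sqrt(3)*cosh(4)/27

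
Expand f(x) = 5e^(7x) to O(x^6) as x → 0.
5 + 35*x + 245*x**2/2 + 1715*x**3/6 + 12005*x**4/24 + 16807*x**5/24 + O(x**6)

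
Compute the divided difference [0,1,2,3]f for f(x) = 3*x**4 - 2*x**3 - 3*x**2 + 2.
16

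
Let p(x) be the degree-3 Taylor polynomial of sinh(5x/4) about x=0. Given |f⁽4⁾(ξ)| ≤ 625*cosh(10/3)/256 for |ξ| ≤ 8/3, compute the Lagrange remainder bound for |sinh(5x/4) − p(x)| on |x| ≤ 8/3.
1250*cosh(10/3)/243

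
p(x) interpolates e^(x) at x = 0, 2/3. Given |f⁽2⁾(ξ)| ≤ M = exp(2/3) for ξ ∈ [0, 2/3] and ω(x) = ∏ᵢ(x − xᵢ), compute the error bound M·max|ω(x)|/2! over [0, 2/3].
exp(2/3)/18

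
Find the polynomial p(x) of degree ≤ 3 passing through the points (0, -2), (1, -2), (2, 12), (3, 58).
3*x**3 - 2*x**2 - x - 2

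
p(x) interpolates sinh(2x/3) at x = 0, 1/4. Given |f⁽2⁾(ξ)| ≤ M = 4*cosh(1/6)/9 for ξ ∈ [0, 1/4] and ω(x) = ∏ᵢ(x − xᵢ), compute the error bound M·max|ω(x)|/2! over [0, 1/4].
cosh(1/6)/288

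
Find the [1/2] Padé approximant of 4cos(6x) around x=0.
4/(18*x**2 + 1)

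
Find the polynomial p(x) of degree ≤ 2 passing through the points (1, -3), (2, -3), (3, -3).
-3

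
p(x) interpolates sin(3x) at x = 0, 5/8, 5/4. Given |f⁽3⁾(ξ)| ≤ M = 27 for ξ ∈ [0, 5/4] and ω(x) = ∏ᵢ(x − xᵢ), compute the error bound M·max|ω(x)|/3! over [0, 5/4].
125*sqrt(3)/512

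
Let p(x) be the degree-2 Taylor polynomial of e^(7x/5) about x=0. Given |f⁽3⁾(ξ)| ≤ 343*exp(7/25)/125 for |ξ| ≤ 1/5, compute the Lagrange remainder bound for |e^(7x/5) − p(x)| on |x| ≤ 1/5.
343*exp(7/25)/93750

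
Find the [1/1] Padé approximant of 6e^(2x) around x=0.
(6*x + 6)/(1 - x)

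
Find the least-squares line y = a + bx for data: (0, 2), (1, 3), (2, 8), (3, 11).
a = 6/5, b = 16/5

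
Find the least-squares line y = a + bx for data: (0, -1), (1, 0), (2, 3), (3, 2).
a = -4/5, b = 6/5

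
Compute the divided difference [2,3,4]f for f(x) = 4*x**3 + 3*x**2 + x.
39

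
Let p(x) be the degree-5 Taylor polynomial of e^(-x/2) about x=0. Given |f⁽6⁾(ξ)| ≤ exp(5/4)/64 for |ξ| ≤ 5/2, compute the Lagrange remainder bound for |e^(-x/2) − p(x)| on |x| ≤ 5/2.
3125*exp(5/4)/589824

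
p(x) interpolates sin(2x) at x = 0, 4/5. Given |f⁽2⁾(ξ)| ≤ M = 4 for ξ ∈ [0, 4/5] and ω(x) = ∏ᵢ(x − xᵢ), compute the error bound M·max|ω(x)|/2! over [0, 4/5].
8/25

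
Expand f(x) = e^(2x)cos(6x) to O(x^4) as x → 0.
1 + 2*x - 16*x**2 - 104*x**3/3 + O(x**4)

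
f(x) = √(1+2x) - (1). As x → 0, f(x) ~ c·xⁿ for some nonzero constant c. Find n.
1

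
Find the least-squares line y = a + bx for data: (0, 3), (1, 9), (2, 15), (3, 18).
a = 18/5, b = 51/10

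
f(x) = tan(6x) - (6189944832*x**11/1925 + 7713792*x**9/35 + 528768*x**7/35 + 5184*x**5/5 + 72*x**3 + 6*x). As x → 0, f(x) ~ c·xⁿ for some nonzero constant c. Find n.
13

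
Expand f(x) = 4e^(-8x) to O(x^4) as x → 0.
4 - 32*x + 128*x**2 - 1024*x**3/3 + O(x**4)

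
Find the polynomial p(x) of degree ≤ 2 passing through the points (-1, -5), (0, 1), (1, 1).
-3*x**2 + 3*x + 1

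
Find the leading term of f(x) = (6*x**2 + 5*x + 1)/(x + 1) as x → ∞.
6*x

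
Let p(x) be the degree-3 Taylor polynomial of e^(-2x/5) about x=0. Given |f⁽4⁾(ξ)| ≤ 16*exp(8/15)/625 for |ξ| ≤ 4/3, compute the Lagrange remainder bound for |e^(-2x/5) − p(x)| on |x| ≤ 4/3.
512*exp(8/15)/151875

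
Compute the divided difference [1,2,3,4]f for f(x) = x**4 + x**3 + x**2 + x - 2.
11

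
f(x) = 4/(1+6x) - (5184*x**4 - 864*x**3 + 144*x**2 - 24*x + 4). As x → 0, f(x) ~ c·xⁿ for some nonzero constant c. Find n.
5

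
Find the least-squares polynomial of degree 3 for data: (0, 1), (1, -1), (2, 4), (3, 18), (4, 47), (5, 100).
47/63 + (-265/189)x + (-19/36)x² + (103/108)x³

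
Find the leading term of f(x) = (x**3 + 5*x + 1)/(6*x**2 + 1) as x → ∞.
x/6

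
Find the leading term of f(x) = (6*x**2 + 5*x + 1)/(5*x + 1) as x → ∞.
6*x/5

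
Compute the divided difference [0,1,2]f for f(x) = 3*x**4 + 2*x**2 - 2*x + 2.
23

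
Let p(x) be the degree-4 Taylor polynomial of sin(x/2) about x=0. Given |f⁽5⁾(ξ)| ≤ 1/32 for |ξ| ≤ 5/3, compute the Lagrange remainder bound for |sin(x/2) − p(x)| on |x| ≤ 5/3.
625/186624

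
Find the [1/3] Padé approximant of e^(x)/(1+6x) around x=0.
(23*x/68 + 1)/(397*x**3/408 - 259*x**2/68 + 363*x/68 + 1)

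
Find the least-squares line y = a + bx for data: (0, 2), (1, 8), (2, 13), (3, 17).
a = 5/2, b = 5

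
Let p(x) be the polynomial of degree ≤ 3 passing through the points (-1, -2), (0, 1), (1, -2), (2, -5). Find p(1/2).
-1/8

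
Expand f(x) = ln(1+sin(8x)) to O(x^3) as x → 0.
8*x - 32*x**2 + O(x**3)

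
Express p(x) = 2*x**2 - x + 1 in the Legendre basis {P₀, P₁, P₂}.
(5/3)P₀ - P₁ + (4/3)P₂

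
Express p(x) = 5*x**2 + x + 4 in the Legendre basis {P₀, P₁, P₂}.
(17/3)P₀ + P₁ + (10/3)P₂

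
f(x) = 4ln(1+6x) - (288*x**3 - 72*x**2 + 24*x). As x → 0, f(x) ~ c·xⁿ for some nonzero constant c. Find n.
4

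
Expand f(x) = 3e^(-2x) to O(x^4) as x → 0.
3 - 6*x + 6*x**2 - 4*x**3 + O(x**4)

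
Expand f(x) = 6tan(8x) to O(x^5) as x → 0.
48*x + 1024*x**3 + O(x**5)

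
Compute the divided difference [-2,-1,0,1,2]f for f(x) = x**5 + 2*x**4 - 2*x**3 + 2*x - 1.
2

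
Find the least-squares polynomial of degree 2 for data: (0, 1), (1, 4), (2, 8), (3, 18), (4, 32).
7/5 + (-2/5)x + (2)x²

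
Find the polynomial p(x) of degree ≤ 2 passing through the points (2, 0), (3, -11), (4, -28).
-3*x**2 + 4*x + 4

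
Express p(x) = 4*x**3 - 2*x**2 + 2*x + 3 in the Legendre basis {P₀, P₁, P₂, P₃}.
(7/3)P₀ + (22/5)P₁ + (-4/3)P₂ + (8/5)P₃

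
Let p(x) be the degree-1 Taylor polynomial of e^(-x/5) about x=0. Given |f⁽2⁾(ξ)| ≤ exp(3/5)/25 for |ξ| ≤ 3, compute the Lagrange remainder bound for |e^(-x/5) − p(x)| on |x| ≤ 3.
9*exp(3/5)/50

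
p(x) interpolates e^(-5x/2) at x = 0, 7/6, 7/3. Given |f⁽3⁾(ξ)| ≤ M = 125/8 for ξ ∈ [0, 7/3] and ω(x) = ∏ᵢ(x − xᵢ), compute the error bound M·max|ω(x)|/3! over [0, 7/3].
42875*sqrt(3)/46656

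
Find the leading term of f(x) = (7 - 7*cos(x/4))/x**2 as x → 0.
7/32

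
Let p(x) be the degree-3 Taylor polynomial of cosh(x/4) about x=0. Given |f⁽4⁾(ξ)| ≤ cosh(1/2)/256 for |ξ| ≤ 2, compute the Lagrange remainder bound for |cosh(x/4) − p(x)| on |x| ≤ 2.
cosh(1/2)/384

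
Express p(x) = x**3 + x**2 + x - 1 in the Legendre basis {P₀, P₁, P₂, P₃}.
(-2/3)P₀ + (8/5)P₁ + (2/3)P₂ + (2/5)P₃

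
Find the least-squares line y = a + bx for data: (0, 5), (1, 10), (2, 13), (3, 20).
a = 24/5, b = 24/5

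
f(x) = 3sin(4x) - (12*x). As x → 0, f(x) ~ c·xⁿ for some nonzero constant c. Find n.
3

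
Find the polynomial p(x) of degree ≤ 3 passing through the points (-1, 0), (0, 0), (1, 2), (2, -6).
-2*x**3 + x**2 + 3*x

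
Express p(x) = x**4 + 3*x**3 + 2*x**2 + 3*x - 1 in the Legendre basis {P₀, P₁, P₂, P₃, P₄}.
(-2/15)P₀ + (24/5)P₁ + (40/21)P₂ + (6/5)P₃ + (8/35)P₄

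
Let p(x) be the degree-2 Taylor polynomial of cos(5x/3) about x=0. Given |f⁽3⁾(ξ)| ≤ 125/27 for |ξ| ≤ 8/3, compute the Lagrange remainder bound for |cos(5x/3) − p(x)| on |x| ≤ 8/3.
32000/2187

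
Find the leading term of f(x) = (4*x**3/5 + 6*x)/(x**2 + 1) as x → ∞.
4*x/5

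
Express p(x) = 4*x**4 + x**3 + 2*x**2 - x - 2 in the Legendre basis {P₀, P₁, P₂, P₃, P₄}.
(-8/15)P₀ + (-2/5)P₁ + (76/21)P₂ + (2/5)P₃ + (32/35)P₄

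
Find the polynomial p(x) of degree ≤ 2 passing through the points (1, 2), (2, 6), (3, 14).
2*x**2 - 2*x + 2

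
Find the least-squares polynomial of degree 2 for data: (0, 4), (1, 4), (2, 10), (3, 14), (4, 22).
18/5 + (3/5)x + x²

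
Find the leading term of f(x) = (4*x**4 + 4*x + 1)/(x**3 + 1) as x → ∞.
4*x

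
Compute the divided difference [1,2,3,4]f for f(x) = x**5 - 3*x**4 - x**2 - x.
35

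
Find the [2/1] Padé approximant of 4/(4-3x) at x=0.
1/(1 - 3*x/4)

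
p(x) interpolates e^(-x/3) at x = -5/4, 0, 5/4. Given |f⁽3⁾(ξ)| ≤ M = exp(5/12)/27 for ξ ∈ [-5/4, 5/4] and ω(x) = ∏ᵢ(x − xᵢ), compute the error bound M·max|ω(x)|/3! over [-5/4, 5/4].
125*sqrt(3)*exp(5/12)/46656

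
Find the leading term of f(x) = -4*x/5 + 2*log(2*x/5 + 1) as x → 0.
-4*x**2/25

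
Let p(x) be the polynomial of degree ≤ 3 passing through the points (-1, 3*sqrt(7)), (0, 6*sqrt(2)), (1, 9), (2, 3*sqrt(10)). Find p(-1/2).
-45/16 + 3*sqrt(10)/16 + 15*sqrt(7)/16 + 45*sqrt(2)/8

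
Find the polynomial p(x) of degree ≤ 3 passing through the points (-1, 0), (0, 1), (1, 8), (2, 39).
3*x**3 + 3*x**2 + x + 1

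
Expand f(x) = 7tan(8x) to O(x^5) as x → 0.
56*x + 3584*x**3/3 + O(x**5)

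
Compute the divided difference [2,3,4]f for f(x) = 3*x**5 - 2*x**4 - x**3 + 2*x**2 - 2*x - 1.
738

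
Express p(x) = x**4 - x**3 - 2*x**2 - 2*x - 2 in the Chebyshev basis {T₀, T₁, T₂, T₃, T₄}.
(-21/8)T₀ + (-11/4)T₁ + (-1/2)T₂ + (-1/4)T₃ + (1/8)T₄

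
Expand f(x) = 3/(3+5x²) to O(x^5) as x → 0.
1 - 5*x**2/3 + 25*x**4/9 + O(x**5)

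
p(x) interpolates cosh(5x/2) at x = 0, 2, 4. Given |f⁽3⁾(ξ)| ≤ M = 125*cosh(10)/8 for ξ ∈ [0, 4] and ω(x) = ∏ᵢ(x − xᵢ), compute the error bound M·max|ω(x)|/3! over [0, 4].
125*sqrt(3)*cosh(10)/27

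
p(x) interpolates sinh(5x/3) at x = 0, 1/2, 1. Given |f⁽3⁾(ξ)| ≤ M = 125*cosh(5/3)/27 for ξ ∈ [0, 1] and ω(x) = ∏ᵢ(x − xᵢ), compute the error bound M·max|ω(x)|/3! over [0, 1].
125*sqrt(3)*cosh(5/3)/5832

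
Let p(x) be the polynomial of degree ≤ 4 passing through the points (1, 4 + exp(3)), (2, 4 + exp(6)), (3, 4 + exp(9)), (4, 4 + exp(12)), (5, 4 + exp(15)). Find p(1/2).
-45*exp(12)/32 - 105*exp(6)/32 + 4 + 315*exp(3)/128 + 189*exp(9)/64 + 35*exp(15)/128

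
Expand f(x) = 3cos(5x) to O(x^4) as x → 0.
3 - 75*x**2/2 + O(x**4)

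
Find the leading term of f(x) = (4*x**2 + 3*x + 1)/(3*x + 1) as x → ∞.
4*x/3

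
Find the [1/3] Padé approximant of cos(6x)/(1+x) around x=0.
(1 - 15*x)/(-252*x**3 + 3*x**2 - 14*x + 1)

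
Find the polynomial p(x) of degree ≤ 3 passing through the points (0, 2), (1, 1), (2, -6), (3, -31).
-2*x**3 + 3*x**2 - 2*x + 2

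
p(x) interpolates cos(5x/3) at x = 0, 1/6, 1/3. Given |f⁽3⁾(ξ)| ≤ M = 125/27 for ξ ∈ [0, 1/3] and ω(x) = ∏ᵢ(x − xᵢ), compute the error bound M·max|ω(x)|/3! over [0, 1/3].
125*sqrt(3)/157464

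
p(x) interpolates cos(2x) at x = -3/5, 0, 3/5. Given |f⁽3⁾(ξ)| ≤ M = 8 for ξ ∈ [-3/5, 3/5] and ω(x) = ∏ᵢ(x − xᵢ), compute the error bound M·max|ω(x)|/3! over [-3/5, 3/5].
8*sqrt(3)/125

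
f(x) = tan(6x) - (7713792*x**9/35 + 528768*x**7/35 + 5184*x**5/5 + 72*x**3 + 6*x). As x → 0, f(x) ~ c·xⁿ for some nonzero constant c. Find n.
11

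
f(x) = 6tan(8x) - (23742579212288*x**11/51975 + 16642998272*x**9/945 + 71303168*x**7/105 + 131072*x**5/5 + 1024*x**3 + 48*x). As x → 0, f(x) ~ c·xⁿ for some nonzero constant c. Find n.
13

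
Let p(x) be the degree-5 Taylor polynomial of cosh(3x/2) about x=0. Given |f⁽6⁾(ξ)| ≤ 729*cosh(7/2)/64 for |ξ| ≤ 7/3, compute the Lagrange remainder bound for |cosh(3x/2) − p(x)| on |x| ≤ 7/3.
117649*cosh(7/2)/46080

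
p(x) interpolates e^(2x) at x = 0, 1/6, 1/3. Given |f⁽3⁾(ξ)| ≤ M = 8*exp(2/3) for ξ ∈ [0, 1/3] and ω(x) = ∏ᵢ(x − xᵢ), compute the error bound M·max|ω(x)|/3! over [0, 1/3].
sqrt(3)*exp(2/3)/729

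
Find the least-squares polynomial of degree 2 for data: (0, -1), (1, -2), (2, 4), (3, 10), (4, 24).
-39/35 + (-83/35)x + (15/7)x²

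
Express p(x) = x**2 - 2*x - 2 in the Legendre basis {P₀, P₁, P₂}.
(-5/3)P₀ + (-2)P₁ + (2/3)P₂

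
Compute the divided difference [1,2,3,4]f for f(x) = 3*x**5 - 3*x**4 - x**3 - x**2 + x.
164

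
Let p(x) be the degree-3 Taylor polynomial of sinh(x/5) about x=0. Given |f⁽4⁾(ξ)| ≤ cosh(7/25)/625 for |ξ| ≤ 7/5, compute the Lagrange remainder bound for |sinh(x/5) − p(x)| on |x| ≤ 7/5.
2401*cosh(7/25)/9375000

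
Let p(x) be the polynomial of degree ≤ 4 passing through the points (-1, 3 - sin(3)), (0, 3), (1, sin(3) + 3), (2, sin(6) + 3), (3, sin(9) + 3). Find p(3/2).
15*sin(6)/32 - 5*sin(9)/128 + 87*sin(3)/128 + 3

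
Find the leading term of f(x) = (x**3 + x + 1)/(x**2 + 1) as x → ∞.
x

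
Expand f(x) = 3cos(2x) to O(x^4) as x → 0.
3 - 6*x**2 + O(x**4)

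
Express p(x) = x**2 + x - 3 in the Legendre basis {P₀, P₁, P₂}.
(-8/3)P₀ + P₁ + (2/3)P₂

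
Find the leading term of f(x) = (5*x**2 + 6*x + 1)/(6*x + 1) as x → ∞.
5*x/6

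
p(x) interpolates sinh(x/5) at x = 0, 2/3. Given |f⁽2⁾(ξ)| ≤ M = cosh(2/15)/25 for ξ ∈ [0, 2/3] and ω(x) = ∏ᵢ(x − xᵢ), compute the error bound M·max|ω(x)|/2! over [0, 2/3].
cosh(2/15)/450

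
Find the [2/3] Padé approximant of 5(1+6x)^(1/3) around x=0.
(70*x**2 + 40*x + 5)/(-4*x**3/3 + 6*x**2 + 6*x + 1)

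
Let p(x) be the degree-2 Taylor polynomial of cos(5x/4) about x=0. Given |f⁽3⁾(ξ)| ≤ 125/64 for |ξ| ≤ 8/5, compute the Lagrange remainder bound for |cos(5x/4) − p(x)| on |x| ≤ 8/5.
4/3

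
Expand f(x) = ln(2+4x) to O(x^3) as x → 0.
log(2) + 2*x - 2*x**2 + O(x**3)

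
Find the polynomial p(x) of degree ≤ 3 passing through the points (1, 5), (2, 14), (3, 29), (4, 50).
3*x**2 + 2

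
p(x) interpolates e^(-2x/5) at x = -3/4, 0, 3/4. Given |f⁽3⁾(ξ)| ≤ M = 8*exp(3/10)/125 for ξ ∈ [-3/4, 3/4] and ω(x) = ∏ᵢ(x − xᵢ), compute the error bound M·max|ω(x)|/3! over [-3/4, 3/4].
sqrt(3)*exp(3/10)/1000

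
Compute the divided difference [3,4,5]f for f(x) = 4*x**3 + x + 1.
48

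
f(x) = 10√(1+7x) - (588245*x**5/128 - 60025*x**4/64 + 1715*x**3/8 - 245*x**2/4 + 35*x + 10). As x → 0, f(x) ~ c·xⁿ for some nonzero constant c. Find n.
6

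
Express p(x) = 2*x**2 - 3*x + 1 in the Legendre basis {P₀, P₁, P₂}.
(5/3)P₀ + (-3)P₁ + (4/3)P₂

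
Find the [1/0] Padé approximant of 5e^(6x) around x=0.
30*x + 5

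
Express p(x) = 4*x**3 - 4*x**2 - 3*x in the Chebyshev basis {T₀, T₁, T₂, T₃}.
(-2)T₀ + (-2)T₂ + T₃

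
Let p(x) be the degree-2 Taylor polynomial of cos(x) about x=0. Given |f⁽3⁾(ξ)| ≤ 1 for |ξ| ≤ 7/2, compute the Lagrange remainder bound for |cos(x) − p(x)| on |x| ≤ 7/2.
343/48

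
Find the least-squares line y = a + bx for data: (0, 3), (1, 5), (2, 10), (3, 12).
a = 27/10, b = 16/5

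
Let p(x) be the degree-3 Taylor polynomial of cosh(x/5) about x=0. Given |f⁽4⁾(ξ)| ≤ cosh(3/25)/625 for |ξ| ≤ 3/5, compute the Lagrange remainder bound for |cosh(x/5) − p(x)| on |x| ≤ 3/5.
27*cosh(3/25)/3125000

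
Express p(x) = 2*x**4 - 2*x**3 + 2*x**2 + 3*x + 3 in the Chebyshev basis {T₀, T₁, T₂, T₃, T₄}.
(19/4)T₀ + (3/2)T₁ + (2)T₂ + (-1/2)T₃ + (1/4)T₄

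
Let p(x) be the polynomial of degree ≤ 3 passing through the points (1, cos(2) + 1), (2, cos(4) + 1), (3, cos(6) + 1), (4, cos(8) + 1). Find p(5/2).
9*cos(4)/16 - cos(8)/16 - cos(2)/16 + 9*cos(6)/16 + 1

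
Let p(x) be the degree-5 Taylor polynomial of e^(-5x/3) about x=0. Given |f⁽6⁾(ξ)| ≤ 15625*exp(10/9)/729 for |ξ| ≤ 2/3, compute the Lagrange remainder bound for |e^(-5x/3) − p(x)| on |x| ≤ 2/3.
12500*exp(10/9)/4782969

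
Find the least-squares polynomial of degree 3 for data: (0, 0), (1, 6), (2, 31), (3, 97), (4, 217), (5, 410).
1/6 + (83/252)x + (85/42)x² + (103/36)x³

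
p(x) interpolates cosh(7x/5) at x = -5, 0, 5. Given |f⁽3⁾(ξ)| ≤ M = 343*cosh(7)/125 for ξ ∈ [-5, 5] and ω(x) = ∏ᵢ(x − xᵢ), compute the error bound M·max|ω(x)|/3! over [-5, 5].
343*sqrt(3)*cosh(7)/27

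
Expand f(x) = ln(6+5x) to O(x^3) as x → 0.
log(6) + 5*x/6 - 25*x**2/72 + O(x**3)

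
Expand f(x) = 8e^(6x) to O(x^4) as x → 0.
8 + 48*x + 144*x**2 + 288*x**3 + O(x**4)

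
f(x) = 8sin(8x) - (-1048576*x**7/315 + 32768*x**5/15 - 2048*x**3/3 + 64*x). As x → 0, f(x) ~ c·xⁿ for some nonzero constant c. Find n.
9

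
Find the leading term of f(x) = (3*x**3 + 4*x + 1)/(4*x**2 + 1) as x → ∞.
3*x/4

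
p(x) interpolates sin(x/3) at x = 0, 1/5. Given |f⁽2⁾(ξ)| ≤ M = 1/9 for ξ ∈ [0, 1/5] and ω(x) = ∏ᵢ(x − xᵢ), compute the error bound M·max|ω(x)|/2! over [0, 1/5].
1/1800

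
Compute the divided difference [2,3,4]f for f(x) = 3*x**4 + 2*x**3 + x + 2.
183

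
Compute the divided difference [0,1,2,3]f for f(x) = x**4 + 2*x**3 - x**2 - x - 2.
8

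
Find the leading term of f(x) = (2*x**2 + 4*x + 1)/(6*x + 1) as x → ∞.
x/3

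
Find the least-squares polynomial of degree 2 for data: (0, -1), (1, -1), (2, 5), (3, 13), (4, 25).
-9/7 + (-29/35)x + (13/7)x²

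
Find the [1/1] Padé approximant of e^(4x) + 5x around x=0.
(73*x/9 + 1)/(1 - 8*x/9)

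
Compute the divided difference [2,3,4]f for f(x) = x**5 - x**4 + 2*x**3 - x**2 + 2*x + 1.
247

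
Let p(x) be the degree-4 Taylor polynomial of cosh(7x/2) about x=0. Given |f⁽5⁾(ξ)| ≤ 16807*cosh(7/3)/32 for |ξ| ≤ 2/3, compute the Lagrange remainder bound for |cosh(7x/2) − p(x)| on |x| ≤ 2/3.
16807*cosh(7/3)/29160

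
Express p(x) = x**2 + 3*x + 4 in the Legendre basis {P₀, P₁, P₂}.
(13/3)P₀ + (3)P₁ + (2/3)P₂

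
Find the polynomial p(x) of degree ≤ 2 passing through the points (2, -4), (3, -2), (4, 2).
x**2 - 3*x - 2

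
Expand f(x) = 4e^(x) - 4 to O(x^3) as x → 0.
4*x + 2*x**2 + O(x**3)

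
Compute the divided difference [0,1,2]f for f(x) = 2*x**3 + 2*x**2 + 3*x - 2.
8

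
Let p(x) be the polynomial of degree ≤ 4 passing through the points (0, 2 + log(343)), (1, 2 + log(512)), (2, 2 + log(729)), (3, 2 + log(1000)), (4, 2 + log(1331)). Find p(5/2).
2 + log(405*11**(113/128)*3**(7/32)*5**(13/32)*7**(9/128)/11)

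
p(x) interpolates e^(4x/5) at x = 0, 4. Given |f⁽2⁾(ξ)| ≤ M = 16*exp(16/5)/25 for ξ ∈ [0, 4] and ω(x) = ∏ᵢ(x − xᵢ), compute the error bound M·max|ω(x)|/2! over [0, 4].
32*exp(16/5)/25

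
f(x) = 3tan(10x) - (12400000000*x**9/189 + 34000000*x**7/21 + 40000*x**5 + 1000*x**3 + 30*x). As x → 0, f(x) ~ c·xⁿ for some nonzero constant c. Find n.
11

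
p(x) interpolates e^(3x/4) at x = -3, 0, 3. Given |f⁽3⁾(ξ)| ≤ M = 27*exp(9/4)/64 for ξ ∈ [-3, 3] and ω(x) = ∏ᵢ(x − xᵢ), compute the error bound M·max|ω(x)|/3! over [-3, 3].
27*sqrt(3)*exp(9/4)/64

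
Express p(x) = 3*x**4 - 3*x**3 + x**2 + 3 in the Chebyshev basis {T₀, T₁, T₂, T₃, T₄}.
(37/8)T₀ + (-9/4)T₁ + (2)T₂ + (-3/4)T₃ + (3/8)T₄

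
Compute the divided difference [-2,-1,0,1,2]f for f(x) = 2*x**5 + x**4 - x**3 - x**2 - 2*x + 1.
1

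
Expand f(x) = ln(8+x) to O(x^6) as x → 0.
log(8) + x/8 - x**2/128 + x**3/1536 - x**4/16384 + x**5/163840 + O(x**6)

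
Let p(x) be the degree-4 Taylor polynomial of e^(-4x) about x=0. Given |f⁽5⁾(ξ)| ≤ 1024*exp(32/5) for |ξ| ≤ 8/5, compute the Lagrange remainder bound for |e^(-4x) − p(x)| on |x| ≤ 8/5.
4194304*exp(32/5)/46875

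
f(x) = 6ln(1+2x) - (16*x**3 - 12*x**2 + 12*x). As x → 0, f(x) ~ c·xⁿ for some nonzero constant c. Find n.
4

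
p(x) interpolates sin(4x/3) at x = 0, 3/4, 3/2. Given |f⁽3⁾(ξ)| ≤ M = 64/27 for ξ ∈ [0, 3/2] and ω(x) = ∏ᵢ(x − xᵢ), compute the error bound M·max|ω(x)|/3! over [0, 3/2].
sqrt(3)/27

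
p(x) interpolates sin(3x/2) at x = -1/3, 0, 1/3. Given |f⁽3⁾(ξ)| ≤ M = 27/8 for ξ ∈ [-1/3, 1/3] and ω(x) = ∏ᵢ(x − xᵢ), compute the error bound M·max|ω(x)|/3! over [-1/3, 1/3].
sqrt(3)/216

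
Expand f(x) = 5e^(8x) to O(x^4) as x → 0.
5 + 40*x + 160*x**2 + 1280*x**3/3 + O(x**4)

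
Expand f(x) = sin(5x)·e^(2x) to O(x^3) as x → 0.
5*x + 10*x**2 + O(x**3)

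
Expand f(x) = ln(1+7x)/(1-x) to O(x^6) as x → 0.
7*x - 35*x**2/2 + 581*x**3/6 - 6041*x**4/12 + 171479*x**5/60 + O(x**6)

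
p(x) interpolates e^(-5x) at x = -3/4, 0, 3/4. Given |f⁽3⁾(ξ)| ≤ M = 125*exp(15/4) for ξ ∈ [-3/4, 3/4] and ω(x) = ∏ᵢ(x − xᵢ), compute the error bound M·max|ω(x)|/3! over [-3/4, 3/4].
125*sqrt(3)*exp(15/4)/64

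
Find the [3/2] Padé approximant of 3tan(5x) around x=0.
(-25*x**3 + 15*x)/(1 - 10*x**2)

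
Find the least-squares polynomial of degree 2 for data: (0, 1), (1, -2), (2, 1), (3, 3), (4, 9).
22/35 + (-193/70)x + (17/14)x²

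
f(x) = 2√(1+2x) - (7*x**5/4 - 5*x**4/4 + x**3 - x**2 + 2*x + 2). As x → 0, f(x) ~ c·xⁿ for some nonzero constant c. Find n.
6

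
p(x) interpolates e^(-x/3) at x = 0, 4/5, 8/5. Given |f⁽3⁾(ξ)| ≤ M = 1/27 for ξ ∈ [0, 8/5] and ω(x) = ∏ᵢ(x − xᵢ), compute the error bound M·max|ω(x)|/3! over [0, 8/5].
64*sqrt(3)/91125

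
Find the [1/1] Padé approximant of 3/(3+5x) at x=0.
1/(5*x/3 + 1)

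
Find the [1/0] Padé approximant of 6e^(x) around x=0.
6*x + 6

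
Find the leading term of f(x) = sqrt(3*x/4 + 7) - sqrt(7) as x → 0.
3*sqrt(7)*x/56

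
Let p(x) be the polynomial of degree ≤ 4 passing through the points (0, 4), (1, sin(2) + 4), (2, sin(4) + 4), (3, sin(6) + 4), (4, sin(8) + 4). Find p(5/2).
45*sin(4)/64 - 5*sin(2)/32 + 15*sin(6)/32 - 5*sin(8)/128 + 4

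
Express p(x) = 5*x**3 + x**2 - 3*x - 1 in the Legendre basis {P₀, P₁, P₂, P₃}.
(-2/3)P₀ + (2/3)P₂ + (2)P₃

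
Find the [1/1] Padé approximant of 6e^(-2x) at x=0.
(6 - 6*x)/(x + 1)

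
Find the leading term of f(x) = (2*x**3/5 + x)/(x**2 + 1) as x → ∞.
2*x/5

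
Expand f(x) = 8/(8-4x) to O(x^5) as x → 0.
1 + x/2 + x**2/4 + x**3/8 + x**4/16 + O(x**5)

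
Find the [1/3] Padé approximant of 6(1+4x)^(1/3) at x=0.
(20*x + 6)/(64*x**3/81 - 8*x**2/9 + 2*x + 1)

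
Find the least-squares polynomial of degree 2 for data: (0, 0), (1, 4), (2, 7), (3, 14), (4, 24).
17/35 + (43/35)x + (8/7)x²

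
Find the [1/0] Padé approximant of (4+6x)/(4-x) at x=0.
7*x/4 + 1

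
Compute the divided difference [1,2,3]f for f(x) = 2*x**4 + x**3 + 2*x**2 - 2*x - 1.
58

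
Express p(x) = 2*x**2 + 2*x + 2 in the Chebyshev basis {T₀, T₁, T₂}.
(3)T₀ + (2)T₁ + T₂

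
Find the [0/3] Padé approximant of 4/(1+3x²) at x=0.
4/(3*x**2 + 1)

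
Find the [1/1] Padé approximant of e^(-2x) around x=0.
(1 - x)/(x + 1)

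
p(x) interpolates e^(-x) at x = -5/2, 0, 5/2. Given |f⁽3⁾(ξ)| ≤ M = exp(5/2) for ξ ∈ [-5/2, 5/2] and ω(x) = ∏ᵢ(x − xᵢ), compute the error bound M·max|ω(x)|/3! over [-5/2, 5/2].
125*sqrt(3)*exp(5/2)/216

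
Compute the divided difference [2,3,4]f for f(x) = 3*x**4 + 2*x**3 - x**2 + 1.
182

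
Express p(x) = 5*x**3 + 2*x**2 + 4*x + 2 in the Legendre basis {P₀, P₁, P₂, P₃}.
(8/3)P₀ + (7)P₁ + (4/3)P₂ + (2)P₃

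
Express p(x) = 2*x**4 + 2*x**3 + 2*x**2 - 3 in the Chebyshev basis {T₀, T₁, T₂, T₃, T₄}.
(-5/4)T₀ + (3/2)T₁ + (2)T₂ + (1/2)T₃ + (1/4)T₄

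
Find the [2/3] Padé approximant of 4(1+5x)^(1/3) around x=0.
(350*x**2/9 + 80*x/3 + 4)/(-125*x**3/162 + 25*x**2/6 + 5*x + 1)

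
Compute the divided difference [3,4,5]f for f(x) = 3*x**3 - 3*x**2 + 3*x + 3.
33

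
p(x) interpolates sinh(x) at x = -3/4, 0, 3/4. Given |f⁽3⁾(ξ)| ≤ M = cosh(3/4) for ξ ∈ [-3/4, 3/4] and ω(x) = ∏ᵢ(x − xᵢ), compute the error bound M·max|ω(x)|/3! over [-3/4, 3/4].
sqrt(3)*cosh(3/4)/64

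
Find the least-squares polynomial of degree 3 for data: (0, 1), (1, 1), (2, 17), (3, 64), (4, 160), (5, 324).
107/126 + (-635/756)x + (-365/252)x² + (157/54)x³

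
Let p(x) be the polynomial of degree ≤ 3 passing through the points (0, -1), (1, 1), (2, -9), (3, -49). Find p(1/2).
3/8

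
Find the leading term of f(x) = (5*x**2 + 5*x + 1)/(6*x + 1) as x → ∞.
5*x/6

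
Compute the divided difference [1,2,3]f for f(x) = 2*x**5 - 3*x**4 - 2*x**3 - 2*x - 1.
93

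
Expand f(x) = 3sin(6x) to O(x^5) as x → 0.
18*x - 108*x**3 + O(x**5)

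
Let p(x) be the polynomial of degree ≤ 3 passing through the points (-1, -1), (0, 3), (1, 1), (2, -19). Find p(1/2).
7/2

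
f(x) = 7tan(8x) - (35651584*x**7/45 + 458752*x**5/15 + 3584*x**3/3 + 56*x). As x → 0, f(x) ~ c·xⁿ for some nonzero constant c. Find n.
9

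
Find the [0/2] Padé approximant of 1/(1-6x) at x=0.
1/(1 - 6*x)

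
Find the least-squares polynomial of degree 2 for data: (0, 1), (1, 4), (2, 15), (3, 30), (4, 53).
31/35 + (3/7)x + (22/7)x²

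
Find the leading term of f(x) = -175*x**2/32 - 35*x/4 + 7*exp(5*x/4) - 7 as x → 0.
875*x**3/384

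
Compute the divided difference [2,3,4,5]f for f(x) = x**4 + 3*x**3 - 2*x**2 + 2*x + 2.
17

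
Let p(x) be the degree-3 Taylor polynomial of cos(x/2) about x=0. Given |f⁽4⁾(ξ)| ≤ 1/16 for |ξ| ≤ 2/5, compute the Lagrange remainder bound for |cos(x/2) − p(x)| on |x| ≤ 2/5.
1/15000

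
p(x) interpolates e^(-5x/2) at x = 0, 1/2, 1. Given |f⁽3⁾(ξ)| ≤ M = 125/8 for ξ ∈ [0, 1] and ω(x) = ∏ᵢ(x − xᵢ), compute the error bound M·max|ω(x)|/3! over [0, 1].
125*sqrt(3)/1728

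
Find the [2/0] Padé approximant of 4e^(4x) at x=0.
32*x**2 + 16*x + 4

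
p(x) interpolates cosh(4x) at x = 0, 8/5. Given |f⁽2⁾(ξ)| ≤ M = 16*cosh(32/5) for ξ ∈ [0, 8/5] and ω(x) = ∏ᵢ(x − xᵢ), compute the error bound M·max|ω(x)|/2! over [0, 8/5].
128*cosh(32/5)/25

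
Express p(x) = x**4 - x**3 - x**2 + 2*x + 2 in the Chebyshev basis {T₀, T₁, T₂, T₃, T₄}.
(15/8)T₀ + (5/4)T₁ + (-1/4)T₃ + (1/8)T₄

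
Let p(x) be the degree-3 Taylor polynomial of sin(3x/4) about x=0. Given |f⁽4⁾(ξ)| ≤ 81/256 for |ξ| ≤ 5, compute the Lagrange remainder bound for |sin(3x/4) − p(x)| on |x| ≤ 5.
16875/2048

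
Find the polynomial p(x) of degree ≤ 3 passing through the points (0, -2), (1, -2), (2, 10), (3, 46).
2*x**3 - 2*x - 2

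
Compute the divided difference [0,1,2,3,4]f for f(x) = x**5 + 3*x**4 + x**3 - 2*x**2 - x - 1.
13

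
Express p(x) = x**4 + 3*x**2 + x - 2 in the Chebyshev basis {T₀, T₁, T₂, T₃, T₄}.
(-1/8)T₀ + T₁ + (2)T₂ + (1/8)T₄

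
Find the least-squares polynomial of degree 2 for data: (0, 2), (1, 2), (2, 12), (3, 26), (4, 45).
7/5 - x + (3)x²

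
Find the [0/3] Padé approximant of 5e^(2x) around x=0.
5/(-4*x**3/3 + 2*x**2 - 2*x + 1)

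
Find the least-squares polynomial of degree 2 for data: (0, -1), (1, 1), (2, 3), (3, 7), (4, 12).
-6/7 + (32/35)x + (4/7)x²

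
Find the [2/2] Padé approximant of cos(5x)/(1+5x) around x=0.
(-175*x**2/12 + 5*x/6 + 1)/(25*x**2/12 + 35*x/6 + 1)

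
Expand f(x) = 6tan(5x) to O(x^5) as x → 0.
30*x + 250*x**3 + O(x**5)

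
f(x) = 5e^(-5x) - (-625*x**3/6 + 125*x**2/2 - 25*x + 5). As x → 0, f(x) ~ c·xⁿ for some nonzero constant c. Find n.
4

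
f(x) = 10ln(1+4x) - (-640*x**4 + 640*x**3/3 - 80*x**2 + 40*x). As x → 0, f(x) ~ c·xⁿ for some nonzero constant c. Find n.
5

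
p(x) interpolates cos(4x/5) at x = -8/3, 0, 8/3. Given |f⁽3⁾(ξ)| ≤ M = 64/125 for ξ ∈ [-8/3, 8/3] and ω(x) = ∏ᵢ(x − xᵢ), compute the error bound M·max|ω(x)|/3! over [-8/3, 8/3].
32768*sqrt(3)/91125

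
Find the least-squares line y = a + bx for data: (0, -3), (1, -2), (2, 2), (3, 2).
a = -31/10, b = 19/10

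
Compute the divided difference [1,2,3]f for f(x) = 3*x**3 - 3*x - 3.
18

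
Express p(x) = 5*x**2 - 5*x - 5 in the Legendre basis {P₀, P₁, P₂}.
(-10/3)P₀ + (-5)P₁ + (10/3)P₂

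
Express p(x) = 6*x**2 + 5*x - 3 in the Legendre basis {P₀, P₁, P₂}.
-P₀ + (5)P₁ + (4)P₂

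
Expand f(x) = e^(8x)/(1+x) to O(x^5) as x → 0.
1 + 7*x + 25*x**2 + 181*x**3/3 + 331*x**4/3 + O(x**5)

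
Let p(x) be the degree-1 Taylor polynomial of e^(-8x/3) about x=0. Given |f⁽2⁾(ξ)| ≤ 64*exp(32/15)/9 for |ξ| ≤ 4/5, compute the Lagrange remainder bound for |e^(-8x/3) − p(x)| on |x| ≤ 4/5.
512*exp(32/15)/225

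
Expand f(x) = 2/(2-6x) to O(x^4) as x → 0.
1 + 3*x + 9*x**2 + 27*x**3 + O(x**4)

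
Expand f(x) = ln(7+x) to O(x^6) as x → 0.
log(7) + x/7 - x**2/98 + x**3/1029 - x**4/9604 + x**5/84035 + O(x**6)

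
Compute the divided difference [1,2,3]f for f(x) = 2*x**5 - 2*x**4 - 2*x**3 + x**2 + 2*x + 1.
119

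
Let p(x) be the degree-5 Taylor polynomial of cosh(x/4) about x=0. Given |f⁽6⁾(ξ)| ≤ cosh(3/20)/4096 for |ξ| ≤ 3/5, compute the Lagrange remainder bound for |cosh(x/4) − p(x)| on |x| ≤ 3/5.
81*cosh(3/20)/5120000000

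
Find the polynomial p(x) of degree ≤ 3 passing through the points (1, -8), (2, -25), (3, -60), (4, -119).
-x**3 - 3*x**2 - x - 3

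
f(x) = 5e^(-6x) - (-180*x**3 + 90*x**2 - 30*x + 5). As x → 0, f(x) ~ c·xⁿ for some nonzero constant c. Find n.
4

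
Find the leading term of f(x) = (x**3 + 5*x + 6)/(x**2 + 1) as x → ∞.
x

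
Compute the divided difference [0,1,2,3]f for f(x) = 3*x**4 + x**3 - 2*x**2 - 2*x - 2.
19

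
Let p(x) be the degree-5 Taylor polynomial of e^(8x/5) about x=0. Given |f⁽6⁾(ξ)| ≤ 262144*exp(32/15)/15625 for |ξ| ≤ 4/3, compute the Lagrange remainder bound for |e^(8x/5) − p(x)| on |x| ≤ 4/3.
67108864*exp(32/15)/512578125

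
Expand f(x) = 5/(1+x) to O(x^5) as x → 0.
5 - 5*x + 5*x**2 - 5*x**3 + 5*x**4 + O(x**5)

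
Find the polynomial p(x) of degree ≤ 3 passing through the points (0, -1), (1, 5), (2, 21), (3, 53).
x**3 + 2*x**2 + 3*x - 1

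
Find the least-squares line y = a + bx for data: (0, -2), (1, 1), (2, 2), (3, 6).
a = -2, b = 5/2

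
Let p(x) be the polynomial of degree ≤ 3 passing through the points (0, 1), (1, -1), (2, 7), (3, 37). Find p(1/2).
-1/2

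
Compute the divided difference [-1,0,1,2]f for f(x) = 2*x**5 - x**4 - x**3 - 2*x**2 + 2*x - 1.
7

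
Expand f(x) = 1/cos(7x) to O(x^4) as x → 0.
1 + 49*x**2/2 + O(x**4)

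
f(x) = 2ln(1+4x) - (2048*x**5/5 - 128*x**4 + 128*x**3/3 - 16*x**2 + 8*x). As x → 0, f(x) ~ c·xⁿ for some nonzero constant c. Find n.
6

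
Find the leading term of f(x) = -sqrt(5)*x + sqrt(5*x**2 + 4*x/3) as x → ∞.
2*sqrt(5)/15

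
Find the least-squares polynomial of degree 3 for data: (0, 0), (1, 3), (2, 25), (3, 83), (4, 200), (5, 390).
1/21 + (-19/126)x + (-5/84)x² + (113/36)x³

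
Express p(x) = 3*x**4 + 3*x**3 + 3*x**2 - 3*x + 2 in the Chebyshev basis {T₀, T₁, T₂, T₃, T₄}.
(37/8)T₀ + (-3/4)T₁ + (3)T₂ + (3/4)T₃ + (3/8)T₄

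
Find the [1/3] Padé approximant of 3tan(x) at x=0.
3*x/(1 - x**2/3)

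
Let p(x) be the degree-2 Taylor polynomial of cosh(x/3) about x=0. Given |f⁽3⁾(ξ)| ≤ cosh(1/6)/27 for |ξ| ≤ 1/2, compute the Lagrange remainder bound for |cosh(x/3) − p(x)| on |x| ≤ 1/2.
cosh(1/6)/1296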